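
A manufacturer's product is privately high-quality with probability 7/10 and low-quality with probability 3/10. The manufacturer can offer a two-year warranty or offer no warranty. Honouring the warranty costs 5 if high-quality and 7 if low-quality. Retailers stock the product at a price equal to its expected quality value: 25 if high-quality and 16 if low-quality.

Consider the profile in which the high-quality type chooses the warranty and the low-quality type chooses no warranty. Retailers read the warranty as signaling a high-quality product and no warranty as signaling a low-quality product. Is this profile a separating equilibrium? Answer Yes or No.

No

Under these beliefs, the warranty earns price 25 and no warranty earns price 16.
high-quality: the warranty nets 25 − 5 = 20; no warranty nets 16. high-quality prefers the warranty.
low-quality: the warranty nets 25 − 7 = 18; no warranty nets 16. low-quality would deviate to the warranty.
low-quality has a profitable deviation, so the profile is not an equilibrium.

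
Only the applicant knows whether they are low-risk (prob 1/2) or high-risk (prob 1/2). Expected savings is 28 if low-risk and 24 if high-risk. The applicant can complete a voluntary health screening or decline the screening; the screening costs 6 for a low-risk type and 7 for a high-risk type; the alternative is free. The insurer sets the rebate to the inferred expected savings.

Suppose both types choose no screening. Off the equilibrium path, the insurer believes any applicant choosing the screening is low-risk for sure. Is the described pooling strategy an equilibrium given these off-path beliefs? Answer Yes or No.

On path, the insurer holds the prior and pays 1/2·28 + 1/2·24 = 26. Off path (the screening), believing low-risk, it pays 28.
low-risk: no screening nets 26; the screening nets 28 − 6 = 22. low-risk stays.
high-risk: no screening nets 26; the screening nets 28 − 7 = 21. high-risk stays.
No type deviates, so pooling is sustained.

Yes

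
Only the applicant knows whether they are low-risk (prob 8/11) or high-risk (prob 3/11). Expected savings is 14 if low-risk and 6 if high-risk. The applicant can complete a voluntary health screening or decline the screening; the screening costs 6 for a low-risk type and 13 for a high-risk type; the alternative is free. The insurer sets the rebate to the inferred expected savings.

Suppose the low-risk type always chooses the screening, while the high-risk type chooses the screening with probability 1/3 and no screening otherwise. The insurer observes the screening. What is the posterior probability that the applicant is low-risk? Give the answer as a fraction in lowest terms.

8/9

P(the screening) = (8/11)·1 + (3/11)·(1/3) = 9/11.
By Bayes' rule, P(low-risk | the screening) = (8/11) / (9/11) = 8/9.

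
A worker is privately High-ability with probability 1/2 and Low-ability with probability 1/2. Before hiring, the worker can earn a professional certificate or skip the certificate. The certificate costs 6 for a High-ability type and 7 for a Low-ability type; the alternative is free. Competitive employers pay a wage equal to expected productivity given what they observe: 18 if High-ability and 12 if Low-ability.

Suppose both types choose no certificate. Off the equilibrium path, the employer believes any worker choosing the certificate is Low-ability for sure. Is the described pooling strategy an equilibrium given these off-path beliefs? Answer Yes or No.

On path, the employer holds the prior and pays 1/2·18 + 1/2·12 = 15. Off path (the certificate), believing Low-ability, it pays 12.
High-ability: no certificate nets 15; the certificate nets 12 − 6 = 6. High-ability stays.
Low-ability: no certificate nets 15; the certificate nets 12 − 7 = 5. Low-ability stays.
No type deviates, so pooling is sustained.

Yes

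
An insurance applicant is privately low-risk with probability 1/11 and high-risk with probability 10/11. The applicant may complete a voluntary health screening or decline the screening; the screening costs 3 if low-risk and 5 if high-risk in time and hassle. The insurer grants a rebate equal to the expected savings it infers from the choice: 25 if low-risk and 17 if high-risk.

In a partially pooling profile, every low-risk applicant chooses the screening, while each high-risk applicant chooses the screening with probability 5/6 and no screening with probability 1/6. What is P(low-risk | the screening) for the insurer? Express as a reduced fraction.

3/28

P(the screening) = (1/11)·1 + (10/11)·(5/6) = 28/33.
By Bayes' rule, P(low-risk | the screening) = (1/11) / (28/33) = 3/28.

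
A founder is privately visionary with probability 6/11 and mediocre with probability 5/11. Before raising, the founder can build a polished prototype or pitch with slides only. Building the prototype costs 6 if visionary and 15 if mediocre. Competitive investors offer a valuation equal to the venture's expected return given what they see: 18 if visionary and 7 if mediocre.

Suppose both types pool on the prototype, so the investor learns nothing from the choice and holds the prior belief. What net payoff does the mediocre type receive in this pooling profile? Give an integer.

Pooled valuation = 6/11·18 + 5/11·7 = 13.
mediocre pays cost 15 for the prototype, so net payoff = 13 − 15 = -2.

-2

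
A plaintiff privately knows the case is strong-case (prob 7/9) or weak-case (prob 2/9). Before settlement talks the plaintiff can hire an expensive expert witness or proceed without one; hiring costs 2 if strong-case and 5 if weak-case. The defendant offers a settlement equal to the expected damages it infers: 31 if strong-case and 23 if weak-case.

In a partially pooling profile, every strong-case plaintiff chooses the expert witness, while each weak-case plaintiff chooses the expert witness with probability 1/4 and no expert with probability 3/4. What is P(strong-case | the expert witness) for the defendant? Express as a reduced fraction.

14/15

P(the expert witness) = (7/9)·1 + (2/9)·(1/4) = 5/6.
By Bayes' rule, P(strong-case | the expert witness) = (7/9) / (5/6) = 14/15.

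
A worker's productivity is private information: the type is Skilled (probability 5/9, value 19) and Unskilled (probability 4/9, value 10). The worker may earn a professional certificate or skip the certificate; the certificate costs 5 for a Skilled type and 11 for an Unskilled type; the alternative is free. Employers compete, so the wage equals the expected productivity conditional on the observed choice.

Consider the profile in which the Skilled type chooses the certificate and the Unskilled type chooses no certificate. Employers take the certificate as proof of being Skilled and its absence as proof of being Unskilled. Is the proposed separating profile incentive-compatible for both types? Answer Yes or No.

Under these beliefs, the certificate earns wage 19 and no certificate earns wage 10.
Skilled: the certificate nets 19 − 5 = 14; no certificate nets 10. Skilled prefers the certificate.
Unskilled: the certificate nets 19 − 11 = 8; no certificate nets 10. Unskilled prefers no certificate.
Neither type deviates, so the separating profile is an equilibrium.

Yes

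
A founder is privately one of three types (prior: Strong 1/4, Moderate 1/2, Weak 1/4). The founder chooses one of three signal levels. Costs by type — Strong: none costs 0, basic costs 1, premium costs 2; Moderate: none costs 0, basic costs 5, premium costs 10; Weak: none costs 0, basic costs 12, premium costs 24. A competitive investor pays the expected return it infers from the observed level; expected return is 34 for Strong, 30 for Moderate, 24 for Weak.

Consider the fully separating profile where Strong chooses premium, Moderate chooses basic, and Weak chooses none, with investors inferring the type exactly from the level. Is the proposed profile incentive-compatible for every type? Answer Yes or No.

Yes

Separating valuations: premium → 34, basic → 30, none → 24.
Strong (assigned premium): none: 24 − 0 = 24; basic: 30 − 1 = 29; premium: 34 − 2 = 32. Strong stays.
Moderate (assigned basic): none: 24 − 0 = 24; basic: 30 − 5 = 25; premium: 34 − 10 = 24. Moderate stays.
Weak (assigned none): none: 24 − 0 = 24; basic: 30 − 12 = 18; premium: 34 − 24 = 10. Weak stays.
Every type prefers its assigned level; separation holds.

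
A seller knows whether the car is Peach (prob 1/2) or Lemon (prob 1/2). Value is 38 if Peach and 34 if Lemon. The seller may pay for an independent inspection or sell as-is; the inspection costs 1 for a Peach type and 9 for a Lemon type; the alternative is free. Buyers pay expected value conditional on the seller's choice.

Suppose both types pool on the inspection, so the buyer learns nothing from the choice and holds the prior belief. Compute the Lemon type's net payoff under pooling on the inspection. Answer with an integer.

Pooled price = 1/2·38 + 1/2·34 = 36.
Lemon pays cost 9 for the inspection, so net payoff = 36 − 9 = 27.

27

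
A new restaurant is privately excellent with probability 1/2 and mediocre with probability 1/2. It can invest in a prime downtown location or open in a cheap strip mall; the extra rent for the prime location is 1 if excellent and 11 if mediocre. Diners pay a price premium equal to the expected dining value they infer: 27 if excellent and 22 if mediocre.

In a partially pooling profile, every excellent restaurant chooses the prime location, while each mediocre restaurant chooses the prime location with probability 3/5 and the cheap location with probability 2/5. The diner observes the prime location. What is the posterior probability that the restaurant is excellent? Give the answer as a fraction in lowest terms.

5/8

P(the prime location) = (1/2)·1 + (1/2)·(3/5) = 4/5.
By Bayes' rule, P(excellent | the prime location) = (1/2) / (4/5) = 5/8.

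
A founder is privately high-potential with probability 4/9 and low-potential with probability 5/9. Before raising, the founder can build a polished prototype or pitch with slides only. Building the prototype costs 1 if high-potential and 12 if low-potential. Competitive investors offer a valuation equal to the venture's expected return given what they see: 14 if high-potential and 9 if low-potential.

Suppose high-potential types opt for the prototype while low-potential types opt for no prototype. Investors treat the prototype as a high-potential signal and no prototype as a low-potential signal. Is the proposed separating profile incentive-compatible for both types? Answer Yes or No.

Yes

Under these beliefs, the prototype earns valuation 14 and no prototype earns valuation 9.
high-potential: the prototype nets 14 − 1 = 13; no prototype nets 9. high-potential prefers the prototype.
low-potential: the prototype nets 14 − 12 = 2; no prototype nets 9. low-potential prefers no prototype.
Neither type deviates, so the separating profile is an equilibrium.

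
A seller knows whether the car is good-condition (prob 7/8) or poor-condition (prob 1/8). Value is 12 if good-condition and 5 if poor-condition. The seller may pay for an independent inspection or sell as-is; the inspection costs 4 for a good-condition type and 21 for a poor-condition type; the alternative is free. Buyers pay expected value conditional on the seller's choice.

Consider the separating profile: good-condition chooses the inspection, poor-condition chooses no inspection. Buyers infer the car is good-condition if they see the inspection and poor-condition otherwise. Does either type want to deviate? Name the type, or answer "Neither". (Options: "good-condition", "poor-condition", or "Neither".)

The inspection pays 12; no inspection pays 5.
good-condition: assigned the inspection, nets 12 − 4 = 8; deviating to no inspection nets 5.
poor-condition: assigned no inspection, nets 5; deviating to the inspection nets 12 − 21 = -9.
Both types strictly prefer their assigned action; no profitable deviation.

Neither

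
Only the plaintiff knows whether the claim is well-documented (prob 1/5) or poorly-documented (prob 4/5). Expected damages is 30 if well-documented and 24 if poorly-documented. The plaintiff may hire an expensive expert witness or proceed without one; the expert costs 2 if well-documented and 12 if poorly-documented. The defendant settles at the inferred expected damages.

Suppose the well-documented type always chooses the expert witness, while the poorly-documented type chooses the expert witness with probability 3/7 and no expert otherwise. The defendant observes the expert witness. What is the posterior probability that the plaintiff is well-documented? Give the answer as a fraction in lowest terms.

P(the expert witness) = (1/5)·1 + (4/5)·(3/7) = 19/35.
By Bayes' rule, P(well-documented | the expert witness) = (1/5) / (19/35) = 7/19.

7/19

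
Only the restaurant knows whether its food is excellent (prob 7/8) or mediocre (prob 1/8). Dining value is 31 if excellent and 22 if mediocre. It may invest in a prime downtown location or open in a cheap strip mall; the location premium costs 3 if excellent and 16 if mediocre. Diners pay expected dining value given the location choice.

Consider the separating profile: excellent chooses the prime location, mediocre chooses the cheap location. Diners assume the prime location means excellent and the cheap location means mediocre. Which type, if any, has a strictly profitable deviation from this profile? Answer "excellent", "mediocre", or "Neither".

The prime location pays 31; the cheap location pays 22.
excellent: assigned the prime location, nets 31 − 3 = 28; deviating to the cheap location nets 22.
mediocre: assigned the cheap location, nets 22; deviating to the prime location nets 31 − 16 = 15.
Both types strictly prefer their assigned action; no profitable deviation.

Neither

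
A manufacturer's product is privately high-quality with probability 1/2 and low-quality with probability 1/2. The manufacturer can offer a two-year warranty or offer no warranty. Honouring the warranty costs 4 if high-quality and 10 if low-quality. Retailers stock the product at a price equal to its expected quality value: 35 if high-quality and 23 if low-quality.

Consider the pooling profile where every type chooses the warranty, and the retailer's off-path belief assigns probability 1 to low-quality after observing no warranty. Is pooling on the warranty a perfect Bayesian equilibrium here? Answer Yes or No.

On path, the retailer holds the prior and pays 1/2·35 + 1/2·23 = 29. Off path (no warranty), believing low-quality, it pays 23.
high-quality: the warranty nets 29 − 4 = 25; no warranty nets 23. high-quality stays.
low-quality: the warranty nets 29 − 10 = 19; no warranty nets 23. low-quality would deviate.
A type deviates, so pooling fails.

No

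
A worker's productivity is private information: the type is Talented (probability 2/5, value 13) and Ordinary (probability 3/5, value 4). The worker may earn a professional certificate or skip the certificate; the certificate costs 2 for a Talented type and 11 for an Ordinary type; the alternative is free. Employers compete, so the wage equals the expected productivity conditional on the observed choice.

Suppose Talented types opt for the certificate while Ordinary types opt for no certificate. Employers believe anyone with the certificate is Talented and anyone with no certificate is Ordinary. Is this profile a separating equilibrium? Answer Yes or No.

Under these beliefs, the certificate earns wage 13 and no certificate earns wage 4.
Talented: the certificate nets 13 − 2 = 11; no certificate nets 4. Talented prefers the certificate.
Ordinary: the certificate nets 13 − 11 = 2; no certificate nets 4. Ordinary prefers no certificate.
Neither type deviates, so the separating profile is an equilibrium.

Yes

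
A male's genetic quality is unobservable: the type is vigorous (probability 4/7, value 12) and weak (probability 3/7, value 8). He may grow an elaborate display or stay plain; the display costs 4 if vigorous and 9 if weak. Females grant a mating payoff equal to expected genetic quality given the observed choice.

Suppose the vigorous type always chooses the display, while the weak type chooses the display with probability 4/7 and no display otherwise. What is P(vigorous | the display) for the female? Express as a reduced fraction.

7/10

P(the display) = (4/7)·1 + (3/7)·(4/7) = 40/49.
By Bayes' rule, P(vigorous | the display) = (4/7) / (40/49) = 7/10.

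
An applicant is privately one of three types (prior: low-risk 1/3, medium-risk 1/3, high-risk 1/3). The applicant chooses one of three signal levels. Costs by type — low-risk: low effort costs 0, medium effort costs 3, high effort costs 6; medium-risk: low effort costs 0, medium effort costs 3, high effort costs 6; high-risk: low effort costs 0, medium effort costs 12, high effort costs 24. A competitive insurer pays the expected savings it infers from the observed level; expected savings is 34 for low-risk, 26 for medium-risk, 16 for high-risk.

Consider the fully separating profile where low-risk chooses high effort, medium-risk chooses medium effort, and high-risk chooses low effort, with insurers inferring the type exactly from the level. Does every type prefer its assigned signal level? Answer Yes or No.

No

Separating rebates: high effort → 34, medium effort → 26, low effort → 16.
low-risk (assigned high effort): low effort: 16 − 0 = 16; medium effort: 26 − 3 = 23; high effort: 34 − 6 = 28. low-risk stays.
medium-risk (assigned medium effort): low effort: 16 − 0 = 16; medium effort: 26 − 3 = 23; high effort: 34 − 6 = 28. medium-risk prefers high effort.
high-risk (assigned low effort): low effort: 16 − 0 = 16; medium effort: 26 − 12 = 14; high effort: 34 − 24 = 10. high-risk stays.
At least one type deviates; the separating profile fails.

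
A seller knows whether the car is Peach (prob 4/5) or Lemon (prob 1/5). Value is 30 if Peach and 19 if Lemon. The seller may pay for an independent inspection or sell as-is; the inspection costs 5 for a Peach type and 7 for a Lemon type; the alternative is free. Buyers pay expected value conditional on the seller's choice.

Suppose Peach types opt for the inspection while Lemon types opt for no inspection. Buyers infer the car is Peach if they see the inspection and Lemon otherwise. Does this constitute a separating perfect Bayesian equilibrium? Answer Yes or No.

No

Under these beliefs, the inspection earns price 30 and no inspection earns price 19.
Peach: the inspection nets 30 − 5 = 25; no inspection nets 19. Peach prefers the inspection.
Lemon: the inspection nets 30 − 7 = 23; no inspection nets 19. Lemon would deviate to the inspection.
Lemon has a profitable deviation, so the profile is not an equilibrium.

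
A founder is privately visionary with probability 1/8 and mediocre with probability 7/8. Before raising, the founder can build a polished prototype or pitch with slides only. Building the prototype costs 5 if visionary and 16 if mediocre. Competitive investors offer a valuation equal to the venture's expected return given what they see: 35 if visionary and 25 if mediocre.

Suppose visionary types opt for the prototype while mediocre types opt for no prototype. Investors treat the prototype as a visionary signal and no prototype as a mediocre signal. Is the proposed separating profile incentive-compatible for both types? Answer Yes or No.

Under these beliefs, the prototype earns valuation 35 and no prototype earns valuation 25.
visionary: the prototype nets 35 − 5 = 30; no prototype nets 25. visionary prefers the prototype.
mediocre: the prototype nets 35 − 16 = 19; no prototype nets 25. mediocre prefers no prototype.
Neither type deviates, so the separating profile is an equilibrium.

Yes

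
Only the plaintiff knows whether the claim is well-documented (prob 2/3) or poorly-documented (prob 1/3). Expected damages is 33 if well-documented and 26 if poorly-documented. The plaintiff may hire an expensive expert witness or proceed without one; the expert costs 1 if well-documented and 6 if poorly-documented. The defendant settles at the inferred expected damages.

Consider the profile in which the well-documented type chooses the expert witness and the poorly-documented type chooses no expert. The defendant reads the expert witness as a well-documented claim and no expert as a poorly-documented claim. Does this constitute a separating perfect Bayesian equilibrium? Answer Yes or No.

Under these beliefs, the expert witness earns settlement 33 and no expert earns settlement 26.
well-documented: the expert witness nets 33 − 1 = 32; no expert nets 26. well-documented prefers the expert witness.
poorly-documented: the expert witness nets 33 − 6 = 27; no expert nets 26. poorly-documented would deviate to the expert witness.
poorly-documented has a profitable deviation, so the profile is not an equilibrium.

No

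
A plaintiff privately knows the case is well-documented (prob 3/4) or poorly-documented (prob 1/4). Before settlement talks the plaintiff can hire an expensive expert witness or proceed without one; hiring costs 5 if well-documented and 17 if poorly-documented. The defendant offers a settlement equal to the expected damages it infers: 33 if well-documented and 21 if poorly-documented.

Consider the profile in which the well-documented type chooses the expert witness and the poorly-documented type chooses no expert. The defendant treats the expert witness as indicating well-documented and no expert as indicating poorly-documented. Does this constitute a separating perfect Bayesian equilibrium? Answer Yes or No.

Under these beliefs, the expert witness earns settlement 33 and no expert earns settlement 21.
well-documented: the expert witness nets 33 − 5 = 28; no expert nets 21. well-documented prefers the expert witness.
poorly-documented: the expert witness nets 33 − 17 = 16; no expert nets 21. poorly-documented prefers no expert.
Neither type deviates, so the separating profile is an equilibrium.

Yes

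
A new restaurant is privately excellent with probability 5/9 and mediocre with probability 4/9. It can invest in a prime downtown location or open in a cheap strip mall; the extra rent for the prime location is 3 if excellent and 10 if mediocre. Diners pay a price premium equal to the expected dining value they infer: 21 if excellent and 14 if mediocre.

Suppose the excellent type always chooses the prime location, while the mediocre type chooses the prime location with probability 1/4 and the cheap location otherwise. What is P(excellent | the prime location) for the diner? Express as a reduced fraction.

P(the prime location) = (5/9)·1 + (4/9)·(1/4) = 2/3.
By Bayes' rule, P(excellent | the prime location) = (5/9) / (2/3) = 5/6.

5/6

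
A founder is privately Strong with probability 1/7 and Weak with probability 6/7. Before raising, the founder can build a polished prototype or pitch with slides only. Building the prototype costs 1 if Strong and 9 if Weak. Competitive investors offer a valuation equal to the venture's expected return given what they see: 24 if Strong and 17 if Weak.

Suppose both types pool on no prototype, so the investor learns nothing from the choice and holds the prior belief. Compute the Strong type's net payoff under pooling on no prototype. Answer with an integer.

18

Pooled valuation = 1/7·24 + 6/7·17 = 18.
Strong pays no cost for no prototype, so net payoff = 18.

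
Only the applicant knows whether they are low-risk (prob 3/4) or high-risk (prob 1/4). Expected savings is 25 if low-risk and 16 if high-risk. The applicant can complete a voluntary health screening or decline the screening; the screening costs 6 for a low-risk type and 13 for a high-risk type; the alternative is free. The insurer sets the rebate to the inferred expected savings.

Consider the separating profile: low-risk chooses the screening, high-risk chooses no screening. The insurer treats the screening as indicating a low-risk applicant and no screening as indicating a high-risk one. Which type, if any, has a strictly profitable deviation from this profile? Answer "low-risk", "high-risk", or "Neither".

Neither

The screening pays 25; no screening pays 16.
low-risk: assigned the screening, nets 25 − 6 = 19; deviating to no screening nets 16.
high-risk: assigned no screening, nets 16; deviating to the screening nets 25 − 13 = 12.
Both types strictly prefer their assigned action; no profitable deviation.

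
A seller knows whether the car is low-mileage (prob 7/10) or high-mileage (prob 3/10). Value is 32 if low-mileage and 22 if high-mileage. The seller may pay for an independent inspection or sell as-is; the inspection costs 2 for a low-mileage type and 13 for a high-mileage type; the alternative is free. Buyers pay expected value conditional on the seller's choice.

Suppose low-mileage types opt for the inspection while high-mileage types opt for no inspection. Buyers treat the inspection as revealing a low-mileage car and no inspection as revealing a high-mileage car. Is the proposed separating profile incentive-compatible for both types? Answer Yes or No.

Yes

Under these beliefs, the inspection earns price 32 and no inspection earns price 22.
low-mileage: the inspection nets 32 − 2 = 30; no inspection nets 22. low-mileage prefers the inspection.
high-mileage: the inspection nets 32 − 13 = 19; no inspection nets 22. high-mileage prefers no inspection.
Neither type deviates, so the separating profile is an equilibrium.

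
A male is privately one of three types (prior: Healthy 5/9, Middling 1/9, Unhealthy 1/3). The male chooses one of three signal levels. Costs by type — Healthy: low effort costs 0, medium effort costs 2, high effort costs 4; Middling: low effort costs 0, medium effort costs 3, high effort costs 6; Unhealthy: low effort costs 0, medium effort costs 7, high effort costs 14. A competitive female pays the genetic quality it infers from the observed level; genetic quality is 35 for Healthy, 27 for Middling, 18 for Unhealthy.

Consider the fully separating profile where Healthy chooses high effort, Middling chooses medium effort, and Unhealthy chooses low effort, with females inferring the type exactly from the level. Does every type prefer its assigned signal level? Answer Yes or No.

No

Separating mating payoffs: high effort → 35, medium effort → 27, low effort → 18.
Healthy (assigned high effort): low effort: 18 − 0 = 18; medium effort: 27 − 2 = 25; high effort: 35 − 4 = 31. Healthy stays.
Middling (assigned medium effort): low effort: 18 − 0 = 18; medium effort: 27 − 3 = 24; high effort: 35 − 6 = 29. Middling prefers high effort.
Unhealthy (assigned low effort): low effort: 18 − 0 = 18; medium effort: 27 − 7 = 20; high effort: 35 − 14 = 21. Unhealthy prefers high effort.
At least one type deviates; the separating profile fails.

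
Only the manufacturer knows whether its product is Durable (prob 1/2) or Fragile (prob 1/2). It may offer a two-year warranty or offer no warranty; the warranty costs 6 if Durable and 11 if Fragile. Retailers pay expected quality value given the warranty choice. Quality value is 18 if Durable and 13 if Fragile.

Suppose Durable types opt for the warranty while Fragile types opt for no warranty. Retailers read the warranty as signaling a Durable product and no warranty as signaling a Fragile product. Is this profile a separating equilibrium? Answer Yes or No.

No

Under these beliefs, the warranty earns price 18 and no warranty earns price 13.
Durable: the warranty nets 18 − 6 = 12; no warranty nets 13. Durable would deviate to no warranty.
Fragile: the warranty nets 18 − 11 = 7; no warranty nets 13. Fragile prefers no warranty.
Durable has a profitable deviation, so the profile is not an equilibrium.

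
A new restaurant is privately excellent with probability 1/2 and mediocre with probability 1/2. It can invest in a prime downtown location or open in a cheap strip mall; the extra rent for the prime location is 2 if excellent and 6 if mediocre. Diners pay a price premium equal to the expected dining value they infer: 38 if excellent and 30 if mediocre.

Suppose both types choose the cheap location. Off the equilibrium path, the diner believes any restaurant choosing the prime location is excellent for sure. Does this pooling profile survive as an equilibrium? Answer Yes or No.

On path, the diner holds the prior and pays 1/2·38 + 1/2·30 = 34. Off path (the prime location), believing excellent, it pays 38.
excellent: the cheap location nets 34; the prime location nets 38 − 2 = 36. excellent would deviate.
mediocre: the cheap location nets 34; the prime location nets 38 − 6 = 32. mediocre stays.
A type deviates, so pooling fails.

No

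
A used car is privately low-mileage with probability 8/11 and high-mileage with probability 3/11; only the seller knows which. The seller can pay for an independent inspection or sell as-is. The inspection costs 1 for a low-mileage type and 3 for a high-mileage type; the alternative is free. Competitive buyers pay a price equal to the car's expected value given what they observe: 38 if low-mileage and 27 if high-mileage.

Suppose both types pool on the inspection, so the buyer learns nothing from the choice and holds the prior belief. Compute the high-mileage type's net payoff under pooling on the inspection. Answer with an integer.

Pooled price = 8/11·38 + 3/11·27 = 35.
high-mileage pays cost 3 for the inspection, so net payoff = 35 − 3 = 32.

32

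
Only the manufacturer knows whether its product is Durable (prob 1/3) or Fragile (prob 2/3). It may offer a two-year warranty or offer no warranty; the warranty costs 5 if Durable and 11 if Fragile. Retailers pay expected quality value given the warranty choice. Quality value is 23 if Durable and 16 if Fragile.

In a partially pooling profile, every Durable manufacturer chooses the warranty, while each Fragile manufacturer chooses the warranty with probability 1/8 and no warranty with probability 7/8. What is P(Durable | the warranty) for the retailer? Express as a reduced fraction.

P(the warranty) = (1/3)·1 + (2/3)·(1/8) = 5/12.
By Bayes' rule, P(Durable | the warranty) = (1/3) / (5/12) = 4/5.

4/5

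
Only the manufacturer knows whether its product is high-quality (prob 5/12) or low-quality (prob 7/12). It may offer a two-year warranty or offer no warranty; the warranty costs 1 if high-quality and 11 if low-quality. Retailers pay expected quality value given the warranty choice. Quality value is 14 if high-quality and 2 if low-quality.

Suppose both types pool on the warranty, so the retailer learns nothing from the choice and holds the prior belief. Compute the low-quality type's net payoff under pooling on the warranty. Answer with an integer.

-4

Pooled price = 5/12·14 + 7/12·2 = 7.
low-quality pays cost 11 for the warranty, so net payoff = 7 − 11 = -4.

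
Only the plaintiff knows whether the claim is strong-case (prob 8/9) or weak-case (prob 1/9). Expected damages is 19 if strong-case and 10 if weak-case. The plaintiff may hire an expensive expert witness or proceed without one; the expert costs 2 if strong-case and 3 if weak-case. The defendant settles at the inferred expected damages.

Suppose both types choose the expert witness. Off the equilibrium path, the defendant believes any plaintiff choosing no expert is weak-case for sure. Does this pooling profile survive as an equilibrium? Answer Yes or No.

Yes

On path, the defendant holds the prior and pays 8/9·19 + 1/9·10 = 18. Off path (no expert), believing weak-case, it pays 10.
strong-case: the expert witness nets 18 − 2 = 16; no expert nets 10. strong-case stays.
weak-case: the expert witness nets 18 − 3 = 15; no expert nets 10. weak-case stays.
No type deviates, so pooling is sustained.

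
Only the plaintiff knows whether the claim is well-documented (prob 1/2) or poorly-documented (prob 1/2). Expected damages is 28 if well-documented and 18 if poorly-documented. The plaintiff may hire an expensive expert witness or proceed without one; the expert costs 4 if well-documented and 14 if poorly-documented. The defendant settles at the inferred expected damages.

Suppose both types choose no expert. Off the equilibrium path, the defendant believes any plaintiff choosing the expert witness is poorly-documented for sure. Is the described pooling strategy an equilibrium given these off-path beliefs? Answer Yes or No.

Yes

On path, the defendant holds the prior and pays 1/2·28 + 1/2·18 = 23. Off path (the expert witness), believing poorly-documented, it pays 18.
well-documented: no expert nets 23; the expert witness nets 18 − 4 = 14. well-documented stays.
poorly-documented: no expert nets 23; the expert witness nets 18 − 14 = 4. poorly-documented stays.
No type deviates, so pooling is sustained.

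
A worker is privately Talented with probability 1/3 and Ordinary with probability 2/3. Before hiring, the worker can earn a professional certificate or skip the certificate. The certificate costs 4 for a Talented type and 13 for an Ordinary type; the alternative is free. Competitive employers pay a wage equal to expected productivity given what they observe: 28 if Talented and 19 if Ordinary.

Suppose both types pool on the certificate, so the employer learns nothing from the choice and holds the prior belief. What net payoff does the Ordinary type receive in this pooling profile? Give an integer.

9

Pooled wage = 1/3·28 + 2/3·19 = 22.
Ordinary pays cost 13 for the certificate, so net payoff = 22 − 13 = 9.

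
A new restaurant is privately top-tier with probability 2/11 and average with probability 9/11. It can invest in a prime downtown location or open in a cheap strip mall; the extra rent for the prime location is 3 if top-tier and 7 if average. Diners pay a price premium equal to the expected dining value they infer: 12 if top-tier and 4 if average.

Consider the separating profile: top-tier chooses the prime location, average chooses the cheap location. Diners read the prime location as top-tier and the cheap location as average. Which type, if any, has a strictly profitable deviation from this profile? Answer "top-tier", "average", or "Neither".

The prime location pays 12; the cheap location pays 4.
top-tier: assigned the prime location, nets 12 − 3 = 9; deviating to the cheap location nets 4.
average: assigned the cheap location, nets 4; deviating to the prime location nets 12 − 7 = 5.
The average type gains 1 by deviating.

average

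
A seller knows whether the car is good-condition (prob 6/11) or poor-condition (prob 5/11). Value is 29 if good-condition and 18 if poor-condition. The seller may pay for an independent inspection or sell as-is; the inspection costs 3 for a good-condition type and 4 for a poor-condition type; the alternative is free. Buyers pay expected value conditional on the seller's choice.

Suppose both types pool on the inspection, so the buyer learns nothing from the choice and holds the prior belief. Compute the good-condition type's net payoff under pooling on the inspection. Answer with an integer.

Pooled price = 6/11·29 + 5/11·18 = 24.
good-condition pays cost 3 for the inspection, so net payoff = 24 − 3 = 21.

21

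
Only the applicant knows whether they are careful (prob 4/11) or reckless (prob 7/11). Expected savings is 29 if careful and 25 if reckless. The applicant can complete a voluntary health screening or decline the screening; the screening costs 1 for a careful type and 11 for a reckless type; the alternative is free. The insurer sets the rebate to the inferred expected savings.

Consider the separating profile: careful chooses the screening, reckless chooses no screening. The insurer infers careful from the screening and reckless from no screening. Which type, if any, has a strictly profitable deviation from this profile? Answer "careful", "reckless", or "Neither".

Neither

The screening pays 29; no screening pays 25.
careful: assigned the screening, nets 29 − 1 = 28; deviating to no screening nets 25.
reckless: assigned no screening, nets 25; deviating to the screening nets 29 − 11 = 18.
Both types strictly prefer their assigned action; no profitable deviation.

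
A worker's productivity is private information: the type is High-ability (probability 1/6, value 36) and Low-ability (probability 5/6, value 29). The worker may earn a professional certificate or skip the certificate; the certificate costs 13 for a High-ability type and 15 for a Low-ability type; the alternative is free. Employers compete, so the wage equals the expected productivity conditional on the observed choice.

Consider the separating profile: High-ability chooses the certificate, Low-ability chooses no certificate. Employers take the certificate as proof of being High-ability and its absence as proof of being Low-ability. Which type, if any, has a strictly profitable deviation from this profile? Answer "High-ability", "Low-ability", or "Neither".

High-ability

The certificate pays 36; no certificate pays 29.
High-ability: assigned the certificate, nets 36 − 13 = 23; deviating to no certificate nets 29.
Low-ability: assigned no certificate, nets 29; deviating to the certificate nets 36 − 15 = 21.
The High-ability type gains 6 by deviating.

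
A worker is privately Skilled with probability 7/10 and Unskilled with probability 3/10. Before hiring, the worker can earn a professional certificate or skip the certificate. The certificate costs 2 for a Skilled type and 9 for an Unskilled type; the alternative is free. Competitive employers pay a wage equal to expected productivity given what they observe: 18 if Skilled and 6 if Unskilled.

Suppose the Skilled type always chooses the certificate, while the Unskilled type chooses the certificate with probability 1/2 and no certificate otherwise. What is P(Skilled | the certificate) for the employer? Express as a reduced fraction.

14/17

P(the certificate) = (7/10)·1 + (3/10)·(1/2) = 17/20.
By Bayes' rule, P(Skilled | the certificate) = (7/10) / (17/20) = 14/17.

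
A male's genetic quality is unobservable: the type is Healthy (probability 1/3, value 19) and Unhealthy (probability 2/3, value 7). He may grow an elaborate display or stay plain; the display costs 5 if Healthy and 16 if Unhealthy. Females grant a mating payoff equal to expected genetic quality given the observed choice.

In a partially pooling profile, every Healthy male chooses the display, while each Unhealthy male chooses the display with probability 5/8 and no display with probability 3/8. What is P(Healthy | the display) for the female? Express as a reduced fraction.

P(the display) = (1/3)·1 + (2/3)·(5/8) = 3/4.
By Bayes' rule, P(Healthy | the display) = (1/3) / (3/4) = 4/9.

4/9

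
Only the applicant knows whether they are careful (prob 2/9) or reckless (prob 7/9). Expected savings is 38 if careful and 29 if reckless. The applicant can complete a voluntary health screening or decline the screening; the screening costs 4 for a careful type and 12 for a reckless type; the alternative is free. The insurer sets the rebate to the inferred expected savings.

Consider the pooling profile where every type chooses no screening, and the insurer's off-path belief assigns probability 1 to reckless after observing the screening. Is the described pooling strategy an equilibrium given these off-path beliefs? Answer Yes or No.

Yes

On path, the insurer holds the prior and pays 2/9·38 + 7/9·29 = 31. Off path (the screening), believing reckless, it pays 29.
careful: no screening nets 31; the screening nets 29 − 4 = 25. careful stays.
reckless: no screening nets 31; the screening nets 29 − 12 = 17. reckless stays.
No type deviates, so pooling is sustained.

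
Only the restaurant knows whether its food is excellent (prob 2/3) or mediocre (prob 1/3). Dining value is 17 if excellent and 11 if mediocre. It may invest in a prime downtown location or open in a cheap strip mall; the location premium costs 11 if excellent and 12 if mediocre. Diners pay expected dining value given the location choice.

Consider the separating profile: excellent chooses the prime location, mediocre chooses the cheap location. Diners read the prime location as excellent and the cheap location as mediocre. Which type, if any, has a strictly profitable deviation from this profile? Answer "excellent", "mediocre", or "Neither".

excellent

The prime location pays 17; the cheap location pays 11.
excellent: assigned the prime location, nets 17 − 11 = 6; deviating to the cheap location nets 11.
mediocre: assigned the cheap location, nets 11; deviating to the prime location nets 17 − 12 = 5.
The excellent type gains 5 by deviating.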